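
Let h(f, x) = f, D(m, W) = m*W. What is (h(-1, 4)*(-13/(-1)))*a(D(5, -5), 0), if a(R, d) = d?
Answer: 0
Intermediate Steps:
D(m, W) = W*m
(h(-1, 4)*(-13/(-1)))*a(D(5, -5), 0) = -(-13)/(-1)*0 = -(-13)*(-1)*0 = -1*13*0 = -13*0 = 0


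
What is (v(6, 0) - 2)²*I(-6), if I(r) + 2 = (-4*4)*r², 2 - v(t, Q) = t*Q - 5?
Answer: -14450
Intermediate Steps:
v(t, Q) = 7 - Q*t (v(t, Q) = 2 - (t*Q - 5) = 2 - (Q*t - 5) = 2 - (-5 + Q*t) = 2 + (5 - Q*t) = 7 - Q*t)
I(r) = -2 - 16*r² (I(r) = -2 + (-4*4)*r² = -2 - 16*r²)
(v(6, 0) - 2)²*I(-6) = ((7 - 1*0*6) - 2)²*(-2 - 16*(-6)²) = ((7 + 0) - 2)²*(-2 - 16*36) = (7 - 2)²*(-2 - 576) = 5²*(-578) = 25*(-578) = -14450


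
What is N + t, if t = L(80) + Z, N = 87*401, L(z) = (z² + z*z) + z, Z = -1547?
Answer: 46220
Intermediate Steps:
L(z) = z + 2*z² (L(z) = (z² + z²) + z = 2*z² + z = z + 2*z²)
N = 34887
t = 11333 (t = 80*(1 + 2*80) - 1547 = 80*(1 + 160) - 1547 = 80*161 - 1547 = 12880 - 1547 = 11333)
N + t = 34887 + 11333 = 46220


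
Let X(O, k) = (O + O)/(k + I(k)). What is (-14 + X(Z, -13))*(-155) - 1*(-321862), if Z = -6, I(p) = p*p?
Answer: 4212571/13 ≈ 3.2404e+5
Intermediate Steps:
I(p) = p**2
X(O, k) = 2*O/(k + k**2) (X(O, k) = (O + O)/(k + k**2) = (2*O)/(k + k**2) = 2*O/(k + k**2))
(-14 + X(Z, -13))*(-155) - 1*(-321862) = (-14 + 2*(-6)/(-13*(1 - 13)))*(-155) - 1*(-321862) = (-14 + 2*(-6)*(-1/13)/(-12))*(-155) + 321862 = (-14 + 2*(-6)*(-1/13)*(-1/12))*(-155) + 321862 = (-14 - 1/13)*(-155) + 321862 = -183/13*(-155) + 321862 = 28365/13 + 321862 = 4212571/13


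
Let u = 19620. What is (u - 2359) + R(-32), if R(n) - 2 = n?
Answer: 17231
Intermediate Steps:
R(n) = 2 + n
(u - 2359) + R(-32) = (19620 - 2359) + (2 - 32) = 17261 - 30 = 17231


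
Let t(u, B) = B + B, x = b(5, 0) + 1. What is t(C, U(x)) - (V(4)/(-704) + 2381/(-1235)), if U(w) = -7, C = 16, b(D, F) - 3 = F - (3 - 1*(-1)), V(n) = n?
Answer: -2622749/217360 ≈ -12.066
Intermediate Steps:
b(D, F) = -1 + F (b(D, F) = 3 + (F - (3 - 1*(-1))) = 3 + (F - (3 + 1)) = 3 + (F - 1*4) = 3 + (F - 4) = 3 + (-4 + F) = -1 + F)
x = 0 (x = (-1 + 0) + 1 = -1 + 1 = 0)
t(u, B) = 2*B
t(C, U(x)) - (V(4)/(-704) + 2381/(-1235)) = 2*(-7) - (4/(-704) + 2381/(-1235)) = -14 - (4*(-1/704) + 2381*(-1/1235)) = -14 - (-1/176 - 2381/1235) = -14 - 1*(-420291/217360) = -14 + 420291/217360 = -2622749/217360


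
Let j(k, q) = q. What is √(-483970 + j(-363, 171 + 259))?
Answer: 2*I*√120885 ≈ 695.37*I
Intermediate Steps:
√(-483970 + j(-363, 171 + 259)) = √(-483970 + (171 + 259)) = √(-483970 + 430) = √(-483540) = 2*I*√120885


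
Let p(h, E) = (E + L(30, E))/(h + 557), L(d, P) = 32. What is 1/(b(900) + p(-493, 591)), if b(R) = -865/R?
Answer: 2880/25267 ≈ 0.11398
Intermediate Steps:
p(h, E) = (32 + E)/(557 + h) (p(h, E) = (E + 32)/(h + 557) = (32 + E)/(557 + h))
1/(b(900) + p(-493, 591)) = 1/(-865/900 + (32 + 591)/(557 - 493)) = 1/(-865*1/900 + 623/64) = 1/(-173/180 + (1/64)*623) = 1/(-173/180 + 623/64) = 1/(25267/2880) = 2880/25267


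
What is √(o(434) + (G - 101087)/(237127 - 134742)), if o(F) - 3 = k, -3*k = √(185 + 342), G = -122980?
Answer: √(76562683920 - 31448064675*√527)/307155 ≈ 2.6155*I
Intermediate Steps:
k = -√527/3 (k = -√(185 + 342)/3 = -√527/3 ≈ -7.6522)
o(F) = 3 - √527/3
√(o(434) + (G - 101087)/(237127 - 134742)) = √((3 - √527/3) + (-122980 - 101087)/(237127 - 134742)) = √((3 - √527/3) - 224067/102385) = √(83088/102385 - √527/3)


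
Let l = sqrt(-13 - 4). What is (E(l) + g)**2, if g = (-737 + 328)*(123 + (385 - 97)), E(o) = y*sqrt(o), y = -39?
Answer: 9*(56033 + 13*17**(1/4)*sqrt(I))**2 ≈ 2.8276e+10 + 1.8832e+7*I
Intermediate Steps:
l = I*sqrt(17) (l = sqrt(-17) = I*sqrt(17) ≈ 4.1231*I)
E(o) = -39*sqrt(o)
g = -168099 (g = -409*(123 + 288) = -409*411 = -168099)
(E(l) + g)**2 = (-39*17**(1/4)*sqrt(I) - 168099)**2 = (-168099 - 39*17**(1/4)*sqrt(I))**2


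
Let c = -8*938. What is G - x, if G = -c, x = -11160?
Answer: 18664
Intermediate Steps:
c = -7504
G = 7504 (G = -1*(-7504) = 7504)
G - x = 7504 - 1*(-11160) = 7504 + 11160 = 18664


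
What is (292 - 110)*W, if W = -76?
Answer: -13832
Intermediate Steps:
(292 - 110)*W = (292 - 110)*(-76) = 182*(-76) = -13832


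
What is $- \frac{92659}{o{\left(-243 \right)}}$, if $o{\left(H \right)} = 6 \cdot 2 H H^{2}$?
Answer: $\frac{92659}{172186884} \approx 0.00053813$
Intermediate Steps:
$o{\left(H \right)} = 12 H^{3}$ ($o{\left(H \right)} = 12 H H^{2} = 12 H^{3}$)
$- \frac{92659}{o{\left(-243 \right)}} = - \frac{92659}{12 \left(-243\right)^{3}} = - \frac{92659}{12 \left(-14348907\right)} = - \frac{92659}{-172186884} = \left(-92659\right) \left(- \frac{1}{172186884}\right) = \frac{92659}{172186884}$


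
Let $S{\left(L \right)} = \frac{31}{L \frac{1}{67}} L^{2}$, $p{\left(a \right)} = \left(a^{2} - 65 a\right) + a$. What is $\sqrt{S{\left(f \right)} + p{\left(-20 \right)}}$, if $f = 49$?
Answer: $\sqrt{103453} \approx 321.64$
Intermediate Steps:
$p{\left(a \right)} = a^{2} - 64 a$
$S{\left(L \right)} = 2077 L$ ($S{\left(L \right)} = \frac{31}{L \frac{1}{67}} L^{2} = \frac{31}{\frac{1}{67} L} L^{2} = 31 \frac{67}{L} L^{2} = \frac{2077}{L} L^{2} = 2077 L$)
$\sqrt{S{\left(f \right)} + p{\left(-20 \right)}} = \sqrt{2077 \cdot 49 - 20 \left(-64 - 20\right)} = \sqrt{101773 - -1680} = \sqrt{101773 + 1680} = \sqrt{103453}$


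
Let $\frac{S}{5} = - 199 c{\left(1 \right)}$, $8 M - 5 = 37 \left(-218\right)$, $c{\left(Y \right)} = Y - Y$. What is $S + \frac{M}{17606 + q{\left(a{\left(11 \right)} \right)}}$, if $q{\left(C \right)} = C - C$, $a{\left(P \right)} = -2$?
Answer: $- \frac{8061}{140848} \approx -0.057232$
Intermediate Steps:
$c{\left(Y \right)} = 0$
$q{\left(C \right)} = 0$
$M = - \frac{8061}{8}$ ($M = \frac{5}{8} + \frac{37 \left(-218\right)}{8} = \frac{5}{8} + \frac{1}{8} \left(-8066\right) = \frac{5}{8} - \frac{4033}{4} = - \frac{8061}{8} \approx -1007.6$)
$S = 0$ ($S = 5 \left(\left(-199\right) 0\right) = 5 \cdot 0 = 0$)
$S + \frac{M}{17606 + q{\left(a{\left(11 \right)} \right)}} = 0 - \frac{8061}{8 \left(17606 + 0\right)} = 0 - \frac{8061}{8 \cdot 17606} = 0 - \frac{8061}{140848} = - \frac{8061}{140848}$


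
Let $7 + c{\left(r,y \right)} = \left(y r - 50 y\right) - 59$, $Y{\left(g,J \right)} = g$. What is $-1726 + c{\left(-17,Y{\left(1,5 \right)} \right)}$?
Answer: $-1859$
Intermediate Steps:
$c{\left(r,y \right)} = -66 - 50 y + r y$ ($c{\left(r,y \right)} = -7 - \left(59 + 50 y - y r\right) = -7 - \left(59 + 50 y - r y\right) = -66 - 50 y + r y$)
$-1726 + c{\left(-17,Y{\left(1,5 \right)} \right)} = -1726 - 133 = -1859$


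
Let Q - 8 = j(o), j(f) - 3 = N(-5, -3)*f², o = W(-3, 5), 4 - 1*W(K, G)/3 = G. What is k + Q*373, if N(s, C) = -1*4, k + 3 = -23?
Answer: -9351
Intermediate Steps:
k = -26 (k = -3 - 23 = -26)
W(K, G) = 12 - 3*G
o = -3 (o = 12 - 3*5 = 12 - 15 = -3)
N(s, C) = -4
j(f) = 3 - 4*f²
Q = -25 (Q = 8 + (3 - 4*(-3)²) = 8 + (3 - 4*9) = 8 + (3 - 36) = 8 - 33 = -25)
k + Q*373 = -26 - 25*373 = -26 - 9325 = -9351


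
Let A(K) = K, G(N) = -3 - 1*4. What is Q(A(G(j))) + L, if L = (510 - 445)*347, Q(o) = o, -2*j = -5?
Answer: 22548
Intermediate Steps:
j = 5/2 (j = -½*(-5) = 5/2 ≈ 2.5000)
G(N) = -7 (G(N) = -3 - 4 = -7)
L = 22555 (L = 65*347 = 22555)
Q(A(G(j))) + L = -7 + 22555 = 22548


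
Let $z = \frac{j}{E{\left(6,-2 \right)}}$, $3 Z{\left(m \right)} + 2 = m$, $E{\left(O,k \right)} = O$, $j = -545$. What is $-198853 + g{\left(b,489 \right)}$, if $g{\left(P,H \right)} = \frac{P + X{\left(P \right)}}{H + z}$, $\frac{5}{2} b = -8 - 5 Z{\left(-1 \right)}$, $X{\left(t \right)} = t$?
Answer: $- \frac{2375299157}{11945} \approx -1.9885 \cdot 10^{5}$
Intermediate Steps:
$Z{\left(m \right)} = - \frac{2}{3} + \frac{m}{3}$
$z = - \frac{545}{6} \approx -90.833$
$b = - \frac{6}{5}$ ($b = \frac{2 \left(-8 - 5 \left(- \frac{2}{3} + \frac{1}{3} \left(-1\right)\right)\right)}{5} = \frac{2 \left(-8 - 5 \left(- \frac{2}{3} - \frac{1}{3}\right)\right)}{5} = \frac{2 \left(-8 - -5\right)}{5} = \frac{2 \left(-8 + 5\right)}{5} = \frac{2}{5} \left(-3\right) = - \frac{6}{5} \approx -1.2$)
$g{\left(P,H \right)} = \frac{2 P}{- \frac{545}{6} + H}$ ($g{\left(P,H \right)} = \frac{P + P}{H - \frac{545}{6}} = \frac{2 P}{- \frac{545}{6} + H}$)
$-198853 + g{\left(b,489 \right)} = -198853 + 12 \left(- \frac{6}{5}\right) \frac{1}{-545 + 6 \cdot 489} = -198853 + 12 \left(- \frac{6}{5}\right) \frac{1}{-545 + 2934} = -198853 + 12 \left(- \frac{6}{5}\right) \frac{1}{2389} = -198853 - \frac{72}{11945} = - \frac{2375299157}{11945}$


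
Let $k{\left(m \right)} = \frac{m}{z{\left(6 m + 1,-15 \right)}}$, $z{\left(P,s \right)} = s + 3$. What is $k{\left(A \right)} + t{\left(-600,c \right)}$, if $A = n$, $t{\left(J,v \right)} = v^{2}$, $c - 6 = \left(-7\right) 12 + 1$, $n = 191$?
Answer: $\frac{70957}{12} \approx 5913.1$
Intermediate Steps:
$z{\left(P,s \right)} = 3 + s$
$c = -77$ ($c = 6 + \left(\left(-7\right) 12 + 1\right) = 6 + \left(-84 + 1\right) = 6 - 83 = -77$)
$A = 191$
$k{\left(m \right)} = - \frac{m}{12}$ ($k{\left(m \right)} = \frac{m}{3 - 15} = \frac{m}{-12} = m \left(- \frac{1}{12}\right) = - \frac{m}{12}$)
$k{\left(A \right)} + t{\left(-600,c \right)} = \left(- \frac{1}{12}\right) 191 + \left(-77\right)^{2} = - \frac{191}{12} + 5929 = \frac{70957}{12}$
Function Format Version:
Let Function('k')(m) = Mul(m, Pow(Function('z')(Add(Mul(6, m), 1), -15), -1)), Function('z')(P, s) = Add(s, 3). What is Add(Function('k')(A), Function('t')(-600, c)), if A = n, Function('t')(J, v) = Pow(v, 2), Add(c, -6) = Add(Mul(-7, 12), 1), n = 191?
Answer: Rational(70957, 12) ≈ 5913.1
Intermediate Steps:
Function('z')(P, s) = Add(3, s)
c = -77 (c = Add(6, Add(Mul(-7, 12), 1)) = Add(6, Add(-84, 1)) = Add(6, -83) = -77)
A = 191
Function('k')(m) = Mul(Rational(-1, 12), m) (Function('k')(m) = Mul(m, Pow(Add(3, -15), -1)) = Mul(m, Pow(-12, -1)) = Mul(m, Rational(-1, 12)) = Mul(Rational(-1, 12), m))
Add(Function('k')(A), Function('t')(-600, c)) = Add(Mul(Rational(-1, 12), 191), Pow(-77, 2)) = Add(Rational(-191, 12), 5929) = Rational(70957, 12)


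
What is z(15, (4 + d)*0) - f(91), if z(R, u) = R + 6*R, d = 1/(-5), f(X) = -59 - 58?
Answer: 222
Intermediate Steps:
f(X) = -117
d = -⅕ ≈ -0.20000
z(R, u) = 7*R
z(15, (4 + d)*0) - f(91) = 7*15 - 1*(-117) = 105 + 117 = 222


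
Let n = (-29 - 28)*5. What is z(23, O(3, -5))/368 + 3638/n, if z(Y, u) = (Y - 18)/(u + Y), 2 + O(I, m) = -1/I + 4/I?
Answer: -29451823/2307360 ≈ -12.764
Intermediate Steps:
O(I, m) = -2 + 3/I (O(I, m) = -2 + (-1/I + 4/I) = -2 + 3/I)
z(Y, u) = (-18 + Y)/(Y + u)
n = -285 (n = -57*5 = -285)
z(23, O(3, -5))/368 + 3638/n = ((-18 + 23)/(23 + (-2 + 3/3)))/368 + 3638/(-285) = (5/(23 + (-2 + 3*(⅓))))*(1/368) + 3638*(-1/285) = (5/(23 + (-2 + 1)))*(1/368) - 3638/285 = (5/(23 - 1))*(1/368) - 3638/285 = (5/22)*(1/368) - 3638/285 = 5/8096 - 3638/285 = -29451823/2307360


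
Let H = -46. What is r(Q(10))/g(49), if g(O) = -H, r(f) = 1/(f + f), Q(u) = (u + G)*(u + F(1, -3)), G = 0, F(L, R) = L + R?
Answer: 1/7360 ≈ 0.00013587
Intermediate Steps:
Q(u) = u*(-2 + u) (Q(u) = (u + 0)*(u + (1 - 3)) = u*(u - 2) = u*(-2 + u))
r(f) = 1/(2*f)
g(O) = 46 (g(O) = -1*(-46) = 46)
r(Q(10))/g(49) = (1/(2*((10*(-2 + 10)))))/46 = (1/(2*((10*8))))*(1/46) = ((1/2)/80)*(1/46) = ((1/2)*(1/80))*(1/46) = (1/160)*(1/46) = 1/7360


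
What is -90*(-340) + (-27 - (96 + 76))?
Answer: 30401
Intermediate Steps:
-90*(-340) + (-27 - (96 + 76)) = 30600 + (-27 - 1*172) = 30600 + (-27 - 172) = 30600 - 199 = 30401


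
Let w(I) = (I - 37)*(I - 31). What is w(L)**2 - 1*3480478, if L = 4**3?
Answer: -2686597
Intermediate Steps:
L = 64
w(I) = (-37 + I)*(-31 + I)
w(L)**2 - 1*3480478 = (1147 + 64**2 - 68*64)**2 - 1*3480478 = (1147 + 4096 - 4352)**2 - 3480478 = 891**2 - 3480478 = 793881 - 3480478 = -2686597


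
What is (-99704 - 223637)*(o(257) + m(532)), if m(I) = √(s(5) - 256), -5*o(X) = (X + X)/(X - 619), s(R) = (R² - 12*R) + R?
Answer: -83098637/905 - 323341*I*√286 ≈ -91822.0 - 5.4682e+6*I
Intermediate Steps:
s(R) = R² - 11*R
o(X) = -2*X/(5*(-619 + X)) (o(X) = -(X + X)/(5*(X - 619)) = -2*X/(5*(-619 + X)))
m(I) = I*√286 (m(I) = √(5*(-11 + 5) - 256) = √(5*(-6) - 256) = √(-30 - 256) = √(-286) = I*√286)
(-99704 - 223637)*(o(257) + m(532)) = (-99704 - 223637)*(-2*257/(-3095 + 5*257) + I*√286) = -323341*(-2*257/(-3095 + 1285) + I*√286) = -323341*(-2*257/(-1810) + I*√286) = -323341*(-2*257*(-1/1810) + I*√286) = -323341*(257/905 + I*√286) = -83098637/905 - 323341*I*√286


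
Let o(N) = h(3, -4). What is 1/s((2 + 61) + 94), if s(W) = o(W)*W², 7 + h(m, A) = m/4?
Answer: -4/616225 ≈ -6.4911e-6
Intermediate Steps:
h(m, A) = -7 + m/4
o(N) = -25/4 (o(N) = -7 + (¼)*3 = -7 + ¾ = -25/4)
s(W) = -25*W²/4
1/s((2 + 61) + 94) = 1/(-25*((2 + 61) + 94)²/4) = 1/(-25*(63 + 94)²/4) = 1/(-25/4*157²) = 1/(-25/4*24649) = 1/(-616225/4) = -4/616225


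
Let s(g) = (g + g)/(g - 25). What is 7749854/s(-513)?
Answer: 2084710726/513 ≈ 4.0638e+6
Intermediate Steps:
s(g) = 2*g/(-25 + g) (s(g) = (2*g)/(-25 + g) = 2*g/(-25 + g))
7749854/s(-513) = 7749854/((2*(-513)/(-25 - 513))) = 7749854/((2*(-513)/(-538))) = 7749854/((2*(-513)*(-1/538))) = 7749854/(513/269) = 7749854*(269/513) = 2084710726/513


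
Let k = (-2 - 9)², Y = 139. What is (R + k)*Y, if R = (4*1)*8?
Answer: 21267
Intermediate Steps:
R = 32 (R = 4*8 = 32)
k = 121 (k = (-11)² = 121)
(R + k)*Y = (32 + 121)*139 = 153*139 = 21267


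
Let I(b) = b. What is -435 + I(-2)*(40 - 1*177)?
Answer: -161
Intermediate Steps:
-435 + I(-2)*(40 - 1*177) = -435 - 2*(40 - 1*177) = -435 - 2*(40 - 177) = -435 - 2*(-137) = -435 + 274 = -161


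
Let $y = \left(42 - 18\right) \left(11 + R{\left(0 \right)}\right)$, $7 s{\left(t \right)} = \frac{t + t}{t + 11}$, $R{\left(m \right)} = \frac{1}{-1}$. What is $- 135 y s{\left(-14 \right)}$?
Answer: $-43200$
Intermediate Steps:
$R{\left(m \right)} = -1$
$s{\left(t \right)} = \frac{2 t}{7 \left(11 + t\right)}$ ($s{\left(t \right)} = \frac{\left(t + t\right) \frac{1}{t + 11}}{7} = \frac{2 t \frac{1}{11 + t}}{7} = \frac{2 t}{7 \left(11 + t\right)}$)
$y = 240$ ($y = \left(42 - 18\right) \left(11 - 1\right) = 24 \cdot 10 = 240$)
$- 135 y s{\left(-14 \right)} = \left(-135\right) 240 \cdot \frac{2}{7} \left(-14\right) \frac{1}{11 - 14} = - 32400 \cdot \frac{2}{7} \left(-14\right) \frac{1}{-3} = - 32400 \cdot \frac{2}{7} \left(-14\right) \left(- \frac{1}{3}\right) = \left(-32400\right) \frac{4}{3} = -43200$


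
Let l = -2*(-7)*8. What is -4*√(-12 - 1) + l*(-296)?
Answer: -33152 - 4*I*√13 ≈ -33152.0 - 14.422*I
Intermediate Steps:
l = 112 (l = 14*8 = 112)
-4*√(-12 - 1) + l*(-296) = -4*√(-12 - 1) + 112*(-296) = -4*I*√13 - 33152 = -33152 - 4*I*√13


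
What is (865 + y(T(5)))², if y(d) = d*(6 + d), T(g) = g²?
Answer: 2689600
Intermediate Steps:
(865 + y(T(5)))² = (865 + 5²*(6 + 5²))² = (865 + 25*(6 + 25))² = (865 + 25*31)² = (865 + 775)² = 1640² = 2689600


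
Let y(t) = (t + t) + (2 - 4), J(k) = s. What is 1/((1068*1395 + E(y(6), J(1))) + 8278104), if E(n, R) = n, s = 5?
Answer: 1/9767974 ≈ 1.0238e-7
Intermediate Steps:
J(k) = 5
y(t) = -2 + 2*t (y(t) = 2*t - 2 = -2 + 2*t)
1/((1068*1395 + E(y(6), J(1))) + 8278104) = 1/((1068*1395 + (-2 + 2*6)) + 8278104) = 1/((1489860 + (-2 + 12)) + 8278104) = 1/((1489860 + 10) + 8278104) = 1/(1489870 + 8278104) = 1/9767974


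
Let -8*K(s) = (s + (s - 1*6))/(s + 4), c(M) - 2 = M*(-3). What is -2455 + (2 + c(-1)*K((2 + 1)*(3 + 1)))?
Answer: -157037/64 ≈ -2453.7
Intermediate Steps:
c(M) = 2 - 3*M (c(M) = 2 + M*(-3) = 2 - 3*M)
K(s) = -(-6 + 2*s)/(8*(4 + s)) (K(s) = -(s + (s - 1*6))/(8*(s + 4)) = -(s + (s - 6))/(8*(4 + s)) = -(s + (-6 + s))/(8*(4 + s)) = -(-6 + 2*s)/(8*(4 + s)))
-2455 + (2 + c(-1)*K((2 + 1)*(3 + 1))) = -2455 + (2 + (2 - 3*(-1))*((3 - (2 + 1)*(3 + 1))/(4*(4 + (2 + 1)*(3 + 1))))) = -2455 + (2 + (2 + 3)*((3 - 3*4)/(4*(4 + 3*4)))) = -2455 + (2 + 5*((3 - 1*12)/(4*(4 + 12)))) = -2455 + (2 + 5*((1/4)*(3 - 12)/16)) = -2455 + (2 + 5*((1/4)*(1/16)*(-9))) = -2455 + (2 + 5*(-9/64)) = -2455 + (2 - 45/64) = -2455 + 83/64 = -157037/64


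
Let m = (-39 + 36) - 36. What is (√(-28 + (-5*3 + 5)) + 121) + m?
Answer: 82 + I*√38 ≈ 82.0 + 6.1644*I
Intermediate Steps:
m = -39 (m = -3 - 36 = -39)
(√(-28 + (-5*3 + 5)) + 121) + m = (√(-28 + (-5*3 + 5)) + 121) - 39 = (√(-28 + (-15 + 5)) + 121) - 39 = (√(-28 - 10) + 121) - 39 = (√(-38) + 121) - 39 = (I*√38 + 121) - 39 = (121 + I*√38) - 39 = 82 + I*√38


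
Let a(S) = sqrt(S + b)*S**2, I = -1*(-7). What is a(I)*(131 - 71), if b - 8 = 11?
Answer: 2940*sqrt(26) ≈ 14991.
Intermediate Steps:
b = 19 (b = 8 + 11 = 19)
I = 7
a(S) = S**2*sqrt(19 + S) (a(S) = sqrt(S + 19)*S**2 = sqrt(19 + S)*S**2 = S**2*sqrt(19 + S))
a(I)*(131 - 71) = (7**2*sqrt(19 + 7))*(131 - 71) = (49*sqrt(26))*60 = 2940*sqrt(26)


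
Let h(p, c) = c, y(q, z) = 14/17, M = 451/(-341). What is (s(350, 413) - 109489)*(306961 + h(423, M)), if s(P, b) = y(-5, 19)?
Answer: -1041862115250/31 ≈ -3.3608e+10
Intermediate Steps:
M = -41/31 (M = 451*(-1/341) = -41/31 ≈ -1.3226)
y(q, z) = 14/17 (y(q, z) = 14*(1/17) = 14/17)
s(P, b) = 14/17
(s(350, 413) - 109489)*(306961 + h(423, M)) = (14/17 - 109489)*(306961 - 41/31) = -1861299/17*9515750/31 = -1041862115250/31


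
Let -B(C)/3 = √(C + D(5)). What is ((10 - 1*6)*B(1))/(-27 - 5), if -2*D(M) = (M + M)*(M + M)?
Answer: 21*I/8 ≈ 2.625*I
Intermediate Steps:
D(M) = -2*M² (D(M) = -(M + M)*(M + M)/2 = -2*M*2*M/2 = -2*M²)
B(C) = -3*√(-50 + C) (B(C) = -3*√(C - 2*5²) = -3*√(C - 2*25) = -3*√(C - 50) = -3*√(-50 + C))
((10 - 1*6)*B(1))/(-27 - 5) = ((10 - 1*6)*(-3*√(-50 + 1)))/(-27 - 5) = ((10 - 6)*(-21*I))/(-32) = (4*(-21*I))*(-1/32) = -84*I*(-1/32) = 21*I/8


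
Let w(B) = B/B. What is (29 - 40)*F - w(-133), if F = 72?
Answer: -793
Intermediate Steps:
w(B) = 1
(29 - 40)*F - w(-133) = (29 - 40)*72 - 1*1 = -11*72 - 1 = -792 - 1 = -793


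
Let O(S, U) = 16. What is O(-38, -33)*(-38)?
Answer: -608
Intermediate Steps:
O(-38, -33)*(-38) = 16*(-38) = -608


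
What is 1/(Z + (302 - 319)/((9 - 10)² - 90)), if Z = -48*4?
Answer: -89/17071 ≈ -0.0052135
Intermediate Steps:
Z = -192
1/(Z + (302 - 319)/((9 - 10)² - 90)) = 1/(-192 + (302 - 319)/((9 - 10)² - 90)) = 1/(-192 - 17/((-1)² - 90)) = 1/(-192 - 17/(1 - 90)) = 1/(-192 - 17/(-89)) = 1/(-192 - 17*(-1/89)) = 1/(-192 + 17/89) = 1/(-17071/89) = -89/17071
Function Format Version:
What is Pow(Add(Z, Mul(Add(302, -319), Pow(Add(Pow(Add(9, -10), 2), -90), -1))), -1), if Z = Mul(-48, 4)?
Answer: Rational(-89, 17071) ≈ -0.0052135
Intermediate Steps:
Z = -192
Pow(Add(Z, Mul(Add(302, -319), Pow(Add(Pow(Add(9, -10), 2), -90), -1))), -1) = Pow(Add(-192, Mul(Add(302, -319), Pow(Add(Pow(Add(9, -10), 2), -90), -1))), -1) = Pow(Add(-192, Mul(-17, Pow(Add(Pow(-1, 2), -90), -1))), -1) = Pow(Add(-192, Mul(-17, Pow(Add(1, -90), -1))), -1) = Pow(Add(-192, Mul(-17, Pow(-89, -1))), -1) = Pow(Add(-192, Mul(-17, Rational(-1, 89))), -1) = Pow(Add(-192, Rational(17, 89)), -1) = Pow(Rational(-17071, 89), -1) = Rational(-89, 17071)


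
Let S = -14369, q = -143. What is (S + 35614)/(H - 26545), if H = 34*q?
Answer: -21245/31407 ≈ -0.67644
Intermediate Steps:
H = -4862 (H = 34*(-143) = -4862)
(S + 35614)/(H - 26545) = (-14369 + 35614)/(-4862 - 26545) = 21245/(-31407) = 21245*(-1/31407) = -21245/31407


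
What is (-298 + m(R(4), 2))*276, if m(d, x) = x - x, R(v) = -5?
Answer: -82248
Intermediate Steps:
m(d, x) = 0
(-298 + m(R(4), 2))*276 = (-298 + 0)*276 = -298*276 = -82248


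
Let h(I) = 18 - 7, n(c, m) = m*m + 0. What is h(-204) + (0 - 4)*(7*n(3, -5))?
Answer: -689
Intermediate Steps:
n(c, m) = m² (n(c, m) = m² + 0 = m²)
h(I) = 11
h(-204) + (0 - 4)*(7*n(3, -5)) = 11 + (0 - 4)*(7*(-5)²) = 11 - 28*25 = 11 - 4*175 = 11 - 700 = -689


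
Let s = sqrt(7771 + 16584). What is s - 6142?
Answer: -6142 + sqrt(24355) ≈ -5985.9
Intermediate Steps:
s = sqrt(24355) ≈ 156.06
s - 6142 = sqrt(24355) - 6142 = -6142 + sqrt(24355)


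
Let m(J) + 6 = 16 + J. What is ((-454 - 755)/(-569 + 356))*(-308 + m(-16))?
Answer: -126542/71 ≈ -1782.3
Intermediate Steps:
m(J) = 10 + J (m(J) = -6 + (16 + J) = 10 + J)
((-454 - 755)/(-569 + 356))*(-308 + m(-16)) = ((-454 - 755)/(-569 + 356))*(-308 + (10 - 16)) = (-1209/(-213))*(-308 - 6) = -1209*(-1/213)*(-314) = (403/71)*(-314) = -126542/71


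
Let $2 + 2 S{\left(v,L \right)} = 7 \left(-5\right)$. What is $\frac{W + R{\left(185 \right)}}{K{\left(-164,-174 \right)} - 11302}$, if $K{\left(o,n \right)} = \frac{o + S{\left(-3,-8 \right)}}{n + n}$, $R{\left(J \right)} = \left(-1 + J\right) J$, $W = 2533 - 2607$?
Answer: $- \frac{23640336}{7865827} \approx -3.0054$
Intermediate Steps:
$S{\left(v,L \right)} = - \frac{37}{2}$ ($S{\left(v,L \right)} = -1 + \frac{7 \left(-5\right)}{2} = -1 + \frac{1}{2} \left(-35\right) = -1 - \frac{35}{2} = - \frac{37}{2}$)
$W = -74$ ($W = 2533 - 2607 = -74$)
$R{\left(J \right)} = J \left(-1 + J\right)$
$K{\left(o,n \right)} = \frac{- \frac{37}{2} + o}{2 n}$ ($K{\left(o,n \right)} = \frac{o - \frac{37}{2}}{n + n} = \frac{- \frac{37}{2} + o}{2 n}$)
$\frac{W + R{\left(185 \right)}}{K{\left(-164,-174 \right)} - 11302} = \frac{-74 + 185 \left(-1 + 185\right)}{\frac{-37 + 2 \left(-164\right)}{4 \left(-174\right)} - 11302} = \frac{-74 + 185 \cdot 184}{\frac{1}{4} \left(- \frac{1}{174}\right) \left(-37 - 328\right) - 11302} = \frac{-74 + 34040}{\frac{1}{4} \left(- \frac{1}{174}\right) \left(-365\right) - 11302} = \frac{33966}{\frac{365}{696} - 11302} = \frac{33966}{- \frac{7865827}{696}} = 33966 \left(- \frac{696}{7865827}\right) = - \frac{23640336}{7865827}$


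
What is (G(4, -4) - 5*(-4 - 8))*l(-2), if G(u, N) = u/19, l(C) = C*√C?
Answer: -2288*I*√2/19 ≈ -170.3*I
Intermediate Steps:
l(C) = C^(3/2)
G(u, N) = u/19 (G(u, N) = u*(1/19) = u/19)
(G(4, -4) - 5*(-4 - 8))*l(-2) = ((1/19)*4 - 5*(-4 - 8))*(-2)^(3/2) = (4/19 - 5*(-12))*(-2*I*√2) = (4/19 + 60)*(-2*I*√2) = 1144*(-2*I*√2)/19 = -2288*I*√2/19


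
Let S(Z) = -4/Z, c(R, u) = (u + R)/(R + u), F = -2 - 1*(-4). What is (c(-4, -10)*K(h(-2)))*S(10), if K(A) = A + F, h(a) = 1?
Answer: -6/5 ≈ -1.2000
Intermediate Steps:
F = 2 (F = -2 + 4 = 2)
c(R, u) = 1 (c(R, u) = (R + u)/(R + u) = 1)
K(A) = 2 + A (K(A) = A + 2 = 2 + A)
(c(-4, -10)*K(h(-2)))*S(10) = (1*(2 + 1))*(-4/10) = (1*3)*(-4*⅒) = 3*(-⅖) = -6/5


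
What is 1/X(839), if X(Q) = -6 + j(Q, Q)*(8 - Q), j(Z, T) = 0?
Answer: -⅙ ≈ -0.16667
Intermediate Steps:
X(Q) = -6 (X(Q) = -6 + 0*(8 - Q) = -6 + 0 = -6)
1/X(839) = 1/(-6) = -⅙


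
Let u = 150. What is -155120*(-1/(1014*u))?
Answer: 7756/7605 ≈ 1.0199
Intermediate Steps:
-155120*(-1/(1014*u)) = -155120/(150*(-1014)) = -155120/(-152100) = -155120*(-1/152100) = 7756/7605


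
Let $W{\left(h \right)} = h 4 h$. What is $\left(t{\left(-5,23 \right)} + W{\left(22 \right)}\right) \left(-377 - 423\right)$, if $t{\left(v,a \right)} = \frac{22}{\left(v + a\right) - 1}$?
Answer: $- \frac{26347200}{17} \approx -1.5498 \cdot 10^{6}$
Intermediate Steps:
$W{\left(h \right)} = 4 h^{2}$ ($W{\left(h \right)} = 4 h h = 4 h^{2}$)
$t{\left(v,a \right)} = \frac{22}{-1 + a + v}$ ($t{\left(v,a \right)} = \frac{22}{\left(a + v\right) - 1} = \frac{22}{-1 + a + v}$)
$\left(t{\left(-5,23 \right)} + W{\left(22 \right)}\right) \left(-377 - 423\right) = \left(\frac{22}{-1 + 23 - 5} + 4 \cdot 22^{2}\right) \left(-377 - 423\right) = \left(\frac{22}{17} + 4 \cdot 484\right) \left(-800\right) = \left(22 \cdot \frac{1}{17} + 1936\right) \left(-800\right) = \left(\frac{22}{17} + 1936\right) \left(-800\right) = \frac{32934}{17} \left(-800\right) = - \frac{26347200}{17}$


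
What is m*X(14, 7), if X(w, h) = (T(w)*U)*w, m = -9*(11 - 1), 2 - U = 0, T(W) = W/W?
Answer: -2520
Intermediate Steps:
T(W) = 1
U = 2 (U = 2 - 1*0 = 2 + 0 = 2)
m = -90 (m = -9*10 = -90)
X(w, h) = 2*w (X(w, h) = (1*2)*w = 2*w)
m*X(14, 7) = -180*14 = -90*28 = -2520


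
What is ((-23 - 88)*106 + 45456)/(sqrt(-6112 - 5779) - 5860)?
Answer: -65807800/11450497 - 11230*I*sqrt(11891)/11450497 ≈ -5.7472 - 0.10695*I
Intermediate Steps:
((-23 - 88)*106 + 45456)/(sqrt(-6112 - 5779) - 5860) = (-111*106 + 45456)/(sqrt(-11891) - 5860) = (-11766 + 45456)/(I*sqrt(11891) - 5860) = 33690/(-5860 + I*sqrt(11891))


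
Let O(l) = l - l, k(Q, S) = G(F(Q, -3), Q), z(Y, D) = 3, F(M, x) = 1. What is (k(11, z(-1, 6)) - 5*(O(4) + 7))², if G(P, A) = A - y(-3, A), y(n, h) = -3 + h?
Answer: 1024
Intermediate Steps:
G(P, A) = 3 (G(P, A) = A - (-3 + A) = A + (3 - A) = 3)
k(Q, S) = 3
O(l) = 0
(k(11, z(-1, 6)) - 5*(O(4) + 7))² = (3 - 5*(0 + 7))² = (3 - 5*7)² = (3 - 35)² = (-32)² = 1024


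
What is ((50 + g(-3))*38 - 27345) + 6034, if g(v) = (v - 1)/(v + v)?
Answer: -58157/3 ≈ -19386.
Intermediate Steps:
g(v) = (-1 + v)/(2*v) (g(v) = (-1 + v)/((2*v)) = (-1 + v)*(1/(2*v)) = (-1 + v)/(2*v))
((50 + g(-3))*38 - 27345) + 6034 = ((50 + (1/2)*(-1 - 3)/(-3))*38 - 27345) + 6034 = ((50 + (1/2)*(-1/3)*(-4))*38 - 27345) + 6034 = ((50 + 2/3)*38 - 27345) + 6034 = ((152/3)*38 - 27345) + 6034 = (5776/3 - 27345) + 6034 = -76259/3 + 6034 = -58157/3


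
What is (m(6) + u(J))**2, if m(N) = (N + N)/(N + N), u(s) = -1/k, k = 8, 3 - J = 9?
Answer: 49/64 ≈ 0.76563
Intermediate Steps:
J = -6 (J = 3 - 1*9 = 3 - 9 = -6)
u(s) = -1/8
m(N) = 1 (m(N) = (2*N)/((2*N)) = (2*N)*(1/(2*N)) = 1)
(m(6) + u(J))**2 = (1 - 1/8)**2 = (7/8)**2 = 49/64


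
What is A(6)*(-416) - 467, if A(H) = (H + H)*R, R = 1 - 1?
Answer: -467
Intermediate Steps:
R = 0
A(H) = 0 (A(H) = (H + H)*0 = (2*H)*0 = 0)
A(6)*(-416) - 467 = 0*(-416) - 467 = 0 - 467 = -467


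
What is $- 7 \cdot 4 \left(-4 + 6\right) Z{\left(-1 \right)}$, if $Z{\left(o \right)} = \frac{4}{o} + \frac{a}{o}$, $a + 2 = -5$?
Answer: $-168$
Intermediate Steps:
$a = -7$ ($a = -2 - 5 = -7$)
$Z{\left(o \right)} = - \frac{3}{o}$ ($Z{\left(o \right)} = \frac{4}{o} - \frac{7}{o} = - \frac{3}{o}$)
$- 7 \cdot 4 \left(-4 + 6\right) Z{\left(-1 \right)} = - 7 \cdot 4 \left(-4 + 6\right) \left(- \frac{3}{-1}\right) = - 7 \cdot 4 \cdot 2 \left(\left(-3\right) \left(-1\right)\right) = \left(-7\right) 8 \cdot 3 = \left(-56\right) 3 = -168$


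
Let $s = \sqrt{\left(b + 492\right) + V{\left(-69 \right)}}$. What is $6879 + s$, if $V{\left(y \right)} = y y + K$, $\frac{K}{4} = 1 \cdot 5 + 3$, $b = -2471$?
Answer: $6879 + \sqrt{2814} \approx 6932.0$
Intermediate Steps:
$K = 32$ ($K = 4 \left(1 \cdot 5 + 3\right) = 4 \left(5 + 3\right) = 4 \cdot 8 = 32$)
$V{\left(y \right)} = 32 + y^{2}$ ($V{\left(y \right)} = y y + 32 = y^{2} + 32 = 32 + y^{2}$)
$s = \sqrt{2814}$ ($s = \sqrt{\left(-2471 + 492\right) + \left(32 + \left(-69\right)^{2}\right)} = \sqrt{-1979 + \left(32 + 4761\right)} = \sqrt{-1979 + 4793} = \sqrt{2814} \approx 53.047$)
$6879 + s = 6879 + \sqrt{2814}$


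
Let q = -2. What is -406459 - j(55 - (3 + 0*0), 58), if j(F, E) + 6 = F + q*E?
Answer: -406389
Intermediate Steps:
j(F, E) = -6 + F - 2*E (j(F, E) = -6 + (F - 2*E) = -6 + F - 2*E)
-406459 - j(55 - (3 + 0*0), 58) = -406459 - (-6 + (55 - (3 + 0*0)) - 2*58) = -406459 - (-6 + (55 - (3 + 0)) - 116) = -406459 - (-6 + (55 - 1*3) - 116) = -406459 - (-6 + (55 - 3) - 116) = -406459 - (-6 + 52 - 116) = -406459 - 1*(-70) = -406459 + 70 = -406389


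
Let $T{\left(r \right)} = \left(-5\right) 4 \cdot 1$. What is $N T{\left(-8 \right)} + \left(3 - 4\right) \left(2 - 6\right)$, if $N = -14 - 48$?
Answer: $1244$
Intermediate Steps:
$N = -62$ ($N = -14 - 48 = -62$)
$T{\left(r \right)} = -20$ ($T{\left(r \right)} = \left(-20\right) 1 = -20$)
$N T{\left(-8 \right)} + \left(3 - 4\right) \left(2 - 6\right) = \left(-62\right) \left(-20\right) + \left(3 - 4\right) \left(2 - 6\right) = 1240 - \left(2 - 6\right) = 1240 - -4 = 1240 + 4 = 1244$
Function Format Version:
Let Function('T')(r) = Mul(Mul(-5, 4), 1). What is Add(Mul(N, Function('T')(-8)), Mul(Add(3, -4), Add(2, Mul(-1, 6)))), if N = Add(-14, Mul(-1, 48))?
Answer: 1244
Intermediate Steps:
N = -62 (N = Add(-14, -48) = -62)
Function('T')(r) = -20 (Function('T')(r) = Mul(-20, 1) = -20)
Add(Mul(N, Function('T')(-8)), Mul(Add(3, -4), Add(2, Mul(-1, 6)))) = Add(Mul(-62, -20), Mul(Add(3, -4), Add(2, Mul(-1, 6)))) = Add(1240, Mul(-1, Add(2, -6))) = Add(1240, Mul(-1, -4)) = Add(1240, 4) = 1244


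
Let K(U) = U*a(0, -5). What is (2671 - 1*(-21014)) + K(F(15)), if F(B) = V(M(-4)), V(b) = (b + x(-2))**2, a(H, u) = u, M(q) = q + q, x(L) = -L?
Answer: 23505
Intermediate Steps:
M(q) = 2*q
V(b) = (2 + b)**2 (V(b) = (b - 1*(-2))**2 = (b + 2)**2 = (2 + b)**2)
F(B) = 36 (F(B) = (2 + 2*(-4))**2 = (2 - 8)**2 = (-6)**2 = 36)
K(U) = -5*U (K(U) = U*(-5) = -5*U)
(2671 - 1*(-21014)) + K(F(15)) = (2671 - 1*(-21014)) - 5*36 = (2671 + 21014) - 180 = 23685 - 180 = 23505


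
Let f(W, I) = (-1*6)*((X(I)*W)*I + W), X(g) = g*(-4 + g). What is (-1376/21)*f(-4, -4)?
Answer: 1398016/7 ≈ 1.9972e+5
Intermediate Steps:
f(W, I) = -6*W - 6*W*I²*(-4 + I) (f(W, I) = (-1*6)*(((I*(-4 + I))*W)*I + W) = -6*((I*W*(-4 + I))*I + W) = -6*(W*I²*(-4 + I) + W) = -6*(W + W*I²*(-4 + I)) = -6*W - 6*W*I²*(-4 + I))
(-1376/21)*f(-4, -4) = (-1376/21)*(-6*(-4)*(1 + (-4)²*(-4 - 4))) = (-1376/21)*(-6*(-4)*(1 + 16*(-8))) = (-32*43/21)*(-6*(-4)*(1 - 128)) = -(-2752)*(-4)*(-127)/7 = -1376/21*(-3048) = 1398016/7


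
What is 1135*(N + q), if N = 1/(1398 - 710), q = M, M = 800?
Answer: 624705135/688 ≈ 9.0800e+5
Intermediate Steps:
q = 800
N = 1/688 ≈ 0.0014535
1135*(N + q) = 1135*(1/688 + 800) = 1135*(550401/688) = 624705135/688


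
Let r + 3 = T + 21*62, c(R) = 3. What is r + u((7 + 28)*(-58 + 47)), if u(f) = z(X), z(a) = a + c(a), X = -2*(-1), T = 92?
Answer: 1396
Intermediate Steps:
X = 2
r = 1391 (r = -3 + (92 + 21*62) = -3 + (92 + 1302) = -3 + 1394 = 1391)
z(a) = 3 + a (z(a) = a + 3 = 3 + a)
u(f) = 5 (u(f) = 3 + 2 = 5)
r + u((7 + 28)*(-58 + 47)) = 1391 + 5 = 1396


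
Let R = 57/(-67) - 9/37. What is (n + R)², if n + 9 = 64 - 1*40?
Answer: 1188387729/6145441 ≈ 193.38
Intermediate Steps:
R = -2712/2479 (R = 57*(-1/67) - 9*1/37 = -57/67 - 9/37 = -2712/2479 ≈ -1.0940)
n = 15 (n = -9 + (64 - 1*40) = -9 + (64 - 40) = -9 + 24 = 15)
(n + R)² = (15 - 2712/2479)² = (34473/2479)² = 1188387729/6145441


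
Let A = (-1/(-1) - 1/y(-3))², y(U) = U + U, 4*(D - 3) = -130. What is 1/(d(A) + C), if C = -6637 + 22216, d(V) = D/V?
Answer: 49/762309 ≈ 6.4278e-5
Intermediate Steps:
D = -59/2 (D = 3 + (¼)*(-130) = 3 - 65/2 = -59/2 ≈ -29.500)
y(U) = 2*U
A = 49/36 (A = (-1/(-1) - 1/(2*(-3)))² = (-1*(-1) - 1/(-6))² = (1 - 1*(-⅙))² = (1 + ⅙)² = (7/6)² = 49/36 ≈ 1.3611)
d(V) = -59/(2*V)
C = 15579
1/(d(A) + C) = 1/(-59/(2*49/36) + 15579) = 1/(-59/2*36/49 + 15579) = 1/(-1062/49 + 15579) = 1/(762309/49) = 49/762309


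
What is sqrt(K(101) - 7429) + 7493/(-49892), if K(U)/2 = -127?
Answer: -7493/49892 + I*sqrt(7683) ≈ -0.15018 + 87.653*I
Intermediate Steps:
K(U) = -254 (K(U) = 2*(-127) = -254)
sqrt(K(101) - 7429) + 7493/(-49892) = sqrt(-254 - 7429) + 7493/(-49892) = sqrt(-7683) + 7493*(-1/49892) = I*sqrt(7683) - 7493/49892 = -7493/49892 + I*sqrt(7683)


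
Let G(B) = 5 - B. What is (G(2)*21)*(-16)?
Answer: -1008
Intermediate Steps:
(G(2)*21)*(-16) = ((5 - 1*2)*21)*(-16) = ((5 - 2)*21)*(-16) = (3*21)*(-16) = 63*(-16) = -1008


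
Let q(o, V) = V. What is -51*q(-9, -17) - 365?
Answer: 502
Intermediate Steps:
-51*q(-9, -17) - 365 = -51*(-17) - 365 = 867 - 365 = 502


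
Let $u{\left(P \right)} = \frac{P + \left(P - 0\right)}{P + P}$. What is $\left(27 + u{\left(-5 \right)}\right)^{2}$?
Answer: $784$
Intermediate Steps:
$u{\left(P \right)} = 1$ ($u{\left(P \right)} = \frac{P + \left(P + 0\right)}{2 P} = \left(P + P\right) \frac{1}{2 P} = 2 P \frac{1}{2 P} = 1$)
$\left(27 + u{\left(-5 \right)}\right)^{2} = \left(27 + 1\right)^{2} = 28^{2} = 784$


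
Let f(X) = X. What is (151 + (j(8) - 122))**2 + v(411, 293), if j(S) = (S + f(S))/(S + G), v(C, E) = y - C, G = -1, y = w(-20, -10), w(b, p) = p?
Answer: 27332/49 ≈ 557.80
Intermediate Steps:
y = -10
v(C, E) = -10 - C
j(S) = 2*S/(-1 + S) (j(S) = (S + S)/(S - 1) = (2*S)/(-1 + S) = 2*S/(-1 + S))
(151 + (j(8) - 122))**2 + v(411, 293) = (151 + (2*8/(-1 + 8) - 122))**2 + (-10 - 1*411) = (151 + (2*8/7 - 122))**2 + (-10 - 411) = (151 + (2*8*(1/7) - 122))**2 - 421 = (151 + (16/7 - 122))**2 - 421 = (151 - 838/7)**2 - 421 = (219/7)**2 - 421 = 47961/49 - 421 = 27332/49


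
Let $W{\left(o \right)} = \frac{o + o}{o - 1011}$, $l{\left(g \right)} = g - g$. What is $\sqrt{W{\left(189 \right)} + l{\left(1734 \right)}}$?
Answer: $\frac{3 i \sqrt{959}}{137} \approx 0.67813 i$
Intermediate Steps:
$l{\left(g \right)} = 0$
$W{\left(o \right)} = \frac{2 o}{-1011 + o}$
$\sqrt{W{\left(189 \right)} + l{\left(1734 \right)}} = \sqrt{2 \cdot 189 \frac{1}{-1011 + 189} + 0} = \sqrt{2 \cdot 189 \frac{1}{-822} + 0} = \sqrt{2 \cdot 189 \left(- \frac{1}{822}\right) + 0} = \sqrt{- \frac{63}{137} + 0} = \sqrt{- \frac{63}{137}} = \frac{3 i \sqrt{959}}{137}$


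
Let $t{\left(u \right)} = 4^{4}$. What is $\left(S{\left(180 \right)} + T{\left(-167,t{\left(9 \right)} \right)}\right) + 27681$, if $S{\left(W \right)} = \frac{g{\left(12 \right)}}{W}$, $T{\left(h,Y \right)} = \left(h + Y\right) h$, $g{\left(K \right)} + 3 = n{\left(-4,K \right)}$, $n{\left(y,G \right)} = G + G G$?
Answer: $\frac{256377}{20} \approx 12819.0$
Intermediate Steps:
$t{\left(u \right)} = 256$
$n{\left(y,G \right)} = G + G^{2}$
$g{\left(K \right)} = -3 + K \left(1 + K\right)$
$T{\left(h,Y \right)} = h \left(Y + h\right)$ ($T{\left(h,Y \right)} = \left(Y + h\right) h = h \left(Y + h\right)$)
$S{\left(W \right)} = \frac{153}{W}$ ($S{\left(W \right)} = \frac{-3 + 12 \left(1 + 12\right)}{W} = \frac{-3 + 12 \cdot 13}{W} = \frac{-3 + 156}{W} = \frac{153}{W}$)
$\left(S{\left(180 \right)} + T{\left(-167,t{\left(9 \right)} \right)}\right) + 27681 = \left(\frac{153}{180} - 167 \left(256 - 167\right)\right) + 27681 = \left(153 \cdot \frac{1}{180} - 14863\right) + 27681 = \left(\frac{17}{20} - 14863\right) + 27681 = - \frac{297243}{20} + 27681 = \frac{256377}{20}$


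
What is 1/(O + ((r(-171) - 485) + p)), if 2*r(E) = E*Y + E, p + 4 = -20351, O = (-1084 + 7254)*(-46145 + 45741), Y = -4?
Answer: -2/5026527 ≈ -3.9789e-7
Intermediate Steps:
O = -2492680 (O = 6170*(-404) = -2492680)
p = -20355 (p = -4 - 20351 = -20355)
r(E) = -3*E/2 (r(E) = (E*(-4) + E)/2 = (-4*E + E)/2 = (-3*E)/2 = -3*E/2)
1/(O + ((r(-171) - 485) + p)) = 1/(-2492680 + ((-3/2*(-171) - 485) - 20355)) = 1/(-2492680 + ((513/2 - 485) - 20355)) = 1/(-2492680 + (-457/2 - 20355)) = 1/(-2492680 - 41167/2) = 1/(-5026527/2) = -2/5026527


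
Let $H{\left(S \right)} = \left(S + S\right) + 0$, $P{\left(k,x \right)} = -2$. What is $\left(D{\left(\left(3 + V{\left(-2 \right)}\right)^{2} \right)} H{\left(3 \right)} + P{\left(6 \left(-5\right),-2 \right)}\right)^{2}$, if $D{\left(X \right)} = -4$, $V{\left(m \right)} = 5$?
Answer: $676$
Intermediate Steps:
$H{\left(S \right)} = 2 S$ ($H{\left(S \right)} = 2 S + 0 = 2 S$)
$\left(D{\left(\left(3 + V{\left(-2 \right)}\right)^{2} \right)} H{\left(3 \right)} + P{\left(6 \left(-5\right),-2 \right)}\right)^{2} = \left(- 4 \cdot 2 \cdot 3 - 2\right)^{2} = \left(\left(-4\right) 6 - 2\right)^{2} = \left(-24 - 2\right)^{2} = \left(-26\right)^{2} = 676$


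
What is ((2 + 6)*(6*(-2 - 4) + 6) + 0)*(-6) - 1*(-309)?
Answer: 1749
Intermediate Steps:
((2 + 6)*(6*(-2 - 4) + 6) + 0)*(-6) - 1*(-309) = (8*(6*(-6) + 6) + 0)*(-6) + 309 = (8*(-36 + 6) + 0)*(-6) + 309 = (8*(-30) + 0)*(-6) + 309 = (-240 + 0)*(-6) + 309 = -240*(-6) + 309 = 1440 + 309 = 1749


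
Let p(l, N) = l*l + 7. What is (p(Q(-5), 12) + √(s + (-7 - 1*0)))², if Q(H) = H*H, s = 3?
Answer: 399420 + 2528*I ≈ 3.9942e+5 + 2528.0*I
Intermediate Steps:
Q(H) = H²
p(l, N) = 7 + l² (p(l, N) = l² + 7 = 7 + l²)
(p(Q(-5), 12) + √(s + (-7 - 1*0)))² = ((7 + ((-5)²)²) + √(3 + (-7 - 1*0)))² = ((7 + 25²) + √(3 + (-7 + 0)))² = ((7 + 625) + √(3 - 7))² = (632 + √(-4))² = (632 + 2*I)²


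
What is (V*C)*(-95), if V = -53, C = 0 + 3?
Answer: 15105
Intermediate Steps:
C = 3
(V*C)*(-95) = -53*3*(-95) = -159*(-95) = 15105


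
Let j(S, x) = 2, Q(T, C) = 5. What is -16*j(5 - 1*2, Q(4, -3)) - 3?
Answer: -35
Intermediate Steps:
-16*j(5 - 1*2, Q(4, -3)) - 3 = -16*2 - 3 = -32 - 3 = -35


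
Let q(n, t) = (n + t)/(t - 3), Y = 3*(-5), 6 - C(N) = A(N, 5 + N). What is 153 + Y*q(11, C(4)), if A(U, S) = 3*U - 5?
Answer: 381/2 ≈ 190.50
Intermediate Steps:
A(U, S) = -5 + 3*U
C(N) = 11 - 3*N (C(N) = 6 - (-5 + 3*N) = 6 + (5 - 3*N) = 11 - 3*N)
Y = -15
q(n, t) = (n + t)/(-3 + t)
153 + Y*q(11, C(4)) = 153 - 15*(11 + (11 - 3*4))/(-3 + (11 - 3*4)) = 153 - 15*(11 + (11 - 12))/(-3 + (11 - 12)) = 153 - 15*(11 - 1)/(-3 - 1) = 153 - 15*10/(-4) = 153 - (-15)*10/4 = 153 - 15*(-5/2) = 153 + 75/2 = 381/2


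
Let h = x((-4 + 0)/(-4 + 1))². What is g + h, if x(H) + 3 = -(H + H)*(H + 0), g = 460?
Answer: 40741/81 ≈ 502.98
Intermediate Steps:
x(H) = -3 - 2*H² (x(H) = -3 - (H + H)*(H + 0) = -3 - 2*H*H = -3 - 2*H²)
h = 3481/81 (h = (-3 - 2*(-4 + 0)²/(-4 + 1)²)² = (-3 - 2*(-4/(-3))²)² = (-3 - 2*(-4*(-⅓))²)² = (-3 - 2*(4/3)²)² = (-3 - 2*16/9)² = (-3 - 32/9)² = (-59/9)² = 3481/81 ≈ 42.975)
g + h = 460 + 3481/81 = 40741/81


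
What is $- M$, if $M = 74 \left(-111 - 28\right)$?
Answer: $10286$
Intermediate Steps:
$M = -10286$ ($M = 74 \left(-139\right) = -10286$)
$- M = \left(-1\right) \left(-10286\right) = 10286$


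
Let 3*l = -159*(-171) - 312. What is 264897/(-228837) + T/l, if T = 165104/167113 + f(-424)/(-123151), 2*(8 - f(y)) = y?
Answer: -136796579467711153/118185921163418297 ≈ -1.1575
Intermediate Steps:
f(y) = 8 - y/2
T = 20295957844/20580133063 (T = 165104/167113 + (8 - ½*(-424))/(-123151) = 165104*(1/167113) + (8 + 212)*(-1/123151) = 165104/167113 + 220*(-1/123151) = 165104/167113 - 220/123151 = 20295957844/20580133063 ≈ 0.98619)
l = 8959 (l = (-159*(-171) - 312)/3 = (27189 - 312)/3 = (⅓)*26877 = 8959)
264897/(-228837) + T/l = 264897/(-228837) + (20295957844/20580133063)/8959 = 264897*(-1/228837) + (20295957844/20580133063)*(1/8959) = -88299/76279 + 20295957844/184377412111417 = -136796579467711153/118185921163418297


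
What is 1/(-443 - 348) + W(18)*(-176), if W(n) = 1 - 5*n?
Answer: 12390223/791 ≈ 15664.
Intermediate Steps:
1/(-443 - 348) + W(18)*(-176) = 1/(-443 - 348) + (1 - 5*18)*(-176) = 1/(-791) + (1 - 90)*(-176) = -1/791 - 89*(-176) = -1/791 + 15664 = 12390223/791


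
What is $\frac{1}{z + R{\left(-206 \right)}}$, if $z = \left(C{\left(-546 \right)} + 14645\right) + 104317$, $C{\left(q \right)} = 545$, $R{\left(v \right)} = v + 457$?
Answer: $\frac{1}{119758} \approx 8.3502 \cdot 10^{-6}$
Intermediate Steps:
$R{\left(v \right)} = 457 + v$
$z = 119507$ ($z = \left(545 + 14645\right) + 104317 = 15190 + 104317 = 119507$)
$\frac{1}{z + R{\left(-206 \right)}} = \frac{1}{119507 + \left(457 - 206\right)} = \frac{1}{119507 + 251} = \frac{1}{119758}$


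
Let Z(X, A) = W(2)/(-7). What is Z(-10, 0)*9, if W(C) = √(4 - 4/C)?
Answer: -9*√2/7 ≈ -1.8183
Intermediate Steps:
Z(X, A) = -√2/7 (Z(X, A) = (2*√((-1 + 2)/2))/(-7) = (2*√((½)*1))*(-⅐) = (2*√(½))*(-⅐) = (2*(√2/2))*(-⅐) = √2*(-⅐) = -√2/7)
Z(-10, 0)*9 = -√2/7*9 = -9*√2/7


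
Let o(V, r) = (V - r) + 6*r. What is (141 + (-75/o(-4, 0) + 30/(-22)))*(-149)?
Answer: -1038381/44 ≈ -23600.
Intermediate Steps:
o(V, r) = V + 5*r
(141 + (-75/o(-4, 0) + 30/(-22)))*(-149) = (141 + (-75/(-4 + 5*0) + 30/(-22)))*(-149) = (141 + (-75/(-4 + 0) + 30*(-1/22)))*(-149) = (141 + (-75/(-4) - 15/11))*(-149) = (141 + (-75*(-1/4) - 15/11))*(-149) = (141 + (75/4 - 15/11))*(-149) = (141 + 765/44)*(-149) = (6969/44)*(-149) = -1038381/44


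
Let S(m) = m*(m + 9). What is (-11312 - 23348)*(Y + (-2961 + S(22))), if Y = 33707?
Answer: -1089294480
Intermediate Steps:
S(m) = m*(9 + m)
(-11312 - 23348)*(Y + (-2961 + S(22))) = (-11312 - 23348)*(33707 + (-2961 + 22*(9 + 22))) = -34660*(33707 + (-2961 + 22*31)) = -34660*(33707 + (-2961 + 682)) = -34660*(33707 - 2279) = -34660*31428 = -1089294480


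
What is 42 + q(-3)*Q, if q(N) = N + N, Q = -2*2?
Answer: 66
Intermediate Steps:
Q = -4
q(N) = 2*N
42 + q(-3)*Q = 42 + (2*(-3))*(-4) = 42 - 6*(-4) = 42 + 24 = 66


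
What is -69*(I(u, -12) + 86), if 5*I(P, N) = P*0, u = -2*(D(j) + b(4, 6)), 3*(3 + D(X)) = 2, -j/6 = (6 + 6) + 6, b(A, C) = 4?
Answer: -5934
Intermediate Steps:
j = -108 (j = -6*((6 + 6) + 6) = -6*(12 + 6) = -6*18 = -108)
D(X) = -7/3 (D(X) = -3 + (⅓)*2 = -3 + ⅔ = -7/3)
u = -10/3 (u = -2*(-7/3 + 4) = -2*5/3 = -10/3 ≈ -3.3333)
I(P, N) = 0 (I(P, N) = (P*0)/5 = (⅕)*0 = 0)
-69*(I(u, -12) + 86) = -69*(0 + 86) = -69*86 = -5934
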